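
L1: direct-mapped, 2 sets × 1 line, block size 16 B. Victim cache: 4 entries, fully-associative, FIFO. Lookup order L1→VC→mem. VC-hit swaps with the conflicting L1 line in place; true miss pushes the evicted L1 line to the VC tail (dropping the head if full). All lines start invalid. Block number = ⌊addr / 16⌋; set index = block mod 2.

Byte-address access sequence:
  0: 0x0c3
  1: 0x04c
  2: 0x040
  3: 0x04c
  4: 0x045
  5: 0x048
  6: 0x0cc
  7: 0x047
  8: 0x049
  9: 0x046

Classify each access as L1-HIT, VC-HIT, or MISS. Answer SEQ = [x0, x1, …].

  [0] addr=0xc3 blk=12 s=0: MISS | VC []
  [1] addr=0x4c blk=4 s=0: MISS | VC [12]
  [2] addr=0x40 blk=4 s=0: L1-HIT | VC [12]
  [3] addr=0x4c blk=4 s=0: L1-HIT | VC [12]
  [4] addr=0x45 blk=4 s=0: L1-HIT | VC [12]
  [5] addr=0x48 blk=4 s=0: L1-HIT | VC [12]
  [6] addr=0xcc blk=12 s=0: VC-HIT | VC [4]
  [7] addr=0x47 blk=4 s=0: VC-HIT | VC [12]
  [8] addr=0x49 blk=4 s=0: L1-HIT | VC [12]
  [9] addr=0x46 blk=4 s=0: L1-HIT | VC [12]

SEQ = [MISS, MISS, L1-HIT, L1-HIT, L1-HIT, L1-HIT, VC-HIT, VC-HIT, L1-HIT, L1-HIT]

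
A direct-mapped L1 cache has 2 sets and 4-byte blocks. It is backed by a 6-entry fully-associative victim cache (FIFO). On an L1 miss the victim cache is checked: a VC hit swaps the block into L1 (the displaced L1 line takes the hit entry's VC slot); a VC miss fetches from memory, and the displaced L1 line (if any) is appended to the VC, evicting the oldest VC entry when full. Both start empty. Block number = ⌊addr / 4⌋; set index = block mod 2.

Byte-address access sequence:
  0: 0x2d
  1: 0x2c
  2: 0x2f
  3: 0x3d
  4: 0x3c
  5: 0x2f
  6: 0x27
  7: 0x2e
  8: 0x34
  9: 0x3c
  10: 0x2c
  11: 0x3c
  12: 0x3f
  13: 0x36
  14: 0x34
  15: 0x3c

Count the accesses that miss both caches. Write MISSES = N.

MISSES = 4

#0 0x2d→b11/s1 MISS; vc=[]
#1 0x2c→b11/s1 L1-HIT; vc=[]
#2 0x2f→b11/s1 L1-HIT; vc=[]
#3 0x3d→b15/s1 MISS; vc=[11]
#4 0x3c→b15/s1 L1-HIT; vc=[11]
#5 0x2f→b11/s1 VC-HIT; vc=[15]
#6 0x27→b9/s1 MISS; vc=[15,11]
#7 0x2e→b11/s1 VC-HIT; vc=[15,9]
#8 0x34→b13/s1 MISS; vc=[15,9,11]
#9 0x3c→b15/s1 VC-HIT; vc=[13,9,11]
#10 0x2c→b11/s1 VC-HIT; vc=[13,9,15]
#11 0x3c→b15/s1 VC-HIT; vc=[13,9,11]
#12 0x3f→b15/s1 L1-HIT; vc=[13,9,11]
#13 0x36→b13/s1 VC-HIT; vc=[15,9,11]
#14 0x34→b13/s1 L1-HIT; vc=[15,9,11]
#15 0x3c→b15/s1 VC-HIT; vc=[13,9,11]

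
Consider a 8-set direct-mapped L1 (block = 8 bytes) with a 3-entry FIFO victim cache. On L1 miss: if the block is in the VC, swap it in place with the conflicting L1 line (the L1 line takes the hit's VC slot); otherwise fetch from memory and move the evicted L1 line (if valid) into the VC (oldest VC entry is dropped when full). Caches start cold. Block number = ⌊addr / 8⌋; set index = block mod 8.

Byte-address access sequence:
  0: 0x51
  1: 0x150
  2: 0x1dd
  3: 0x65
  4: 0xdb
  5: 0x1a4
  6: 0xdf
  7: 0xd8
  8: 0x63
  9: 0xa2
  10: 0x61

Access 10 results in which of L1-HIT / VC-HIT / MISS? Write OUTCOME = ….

OUTCOME = VC-HIT

0: 0x51 (blk 10, set 2) → MISS  vc=[]
1: 0x150 (blk 42, set 2) → MISS  vc=[10]
2: 0x1dd (blk 59, set 3) → MISS  vc=[10]
3: 0x65 (blk 12, set 4) → MISS  vc=[10]
4: 0xdb (blk 27, set 3) → MISS  vc=[10, 59]
5: 0x1a4 (blk 52, set 4) → MISS  vc=[10, 59, 12]
6: 0xdf (blk 27, set 3) → L1-HIT  vc=[10, 59, 12]
7: 0xd8 (blk 27, set 3) → L1-HIT  vc=[10, 59, 12]
8: 0x63 (blk 12, set 4) → VC-HIT  vc=[10, 59, 52]
9: 0xa2 (blk 20, set 4) → MISS  vc=[59, 52, 12]
10: 0x61 (blk 12, set 4) → VC-HIT  vc=[59, 52, 20]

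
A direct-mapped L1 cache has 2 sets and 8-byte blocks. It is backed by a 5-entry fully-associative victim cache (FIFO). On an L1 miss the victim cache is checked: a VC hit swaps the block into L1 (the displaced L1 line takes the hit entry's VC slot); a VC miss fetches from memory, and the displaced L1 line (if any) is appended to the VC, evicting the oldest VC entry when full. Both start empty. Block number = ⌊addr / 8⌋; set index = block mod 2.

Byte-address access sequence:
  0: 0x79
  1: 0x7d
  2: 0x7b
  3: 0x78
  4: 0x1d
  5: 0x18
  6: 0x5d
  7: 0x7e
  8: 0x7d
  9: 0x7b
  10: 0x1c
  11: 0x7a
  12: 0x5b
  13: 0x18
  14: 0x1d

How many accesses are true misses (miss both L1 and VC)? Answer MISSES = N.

  [0] addr=0x79 blk=15 s=1: MISS | VC []
  [1] addr=0x7d blk=15 s=1: L1-HIT | VC []
  [2] addr=0x7b blk=15 s=1: L1-HIT | VC []
  [3] addr=0x78 blk=15 s=1: L1-HIT | VC []
  [4] addr=0x1d blk=3 s=1: MISS | VC [15]
  [5] addr=0x18 blk=3 s=1: L1-HIT | VC [15]
  [6] addr=0x5d blk=11 s=1: MISS | VC [15, 3]
  [7] addr=0x7e blk=15 s=1: VC-HIT | VC [11, 3]
  [8] addr=0x7d blk=15 s=1: L1-HIT | VC [11, 3]
  [9] addr=0x7b blk=15 s=1: L1-HIT | VC [11, 3]
  [10] addr=0x1c blk=3 s=1: VC-HIT | VC [11, 15]
  [11] addr=0x7a blk=15 s=1: VC-HIT | VC [11, 3]
  [12] addr=0x5b blk=11 s=1: VC-HIT | VC [15, 3]
  [13] addr=0x18 blk=3 s=1: VC-HIT | VC [15, 11]
  [14] addr=0x1d blk=3 s=1: L1-HIT | VC [15, 11]

MISSES = 3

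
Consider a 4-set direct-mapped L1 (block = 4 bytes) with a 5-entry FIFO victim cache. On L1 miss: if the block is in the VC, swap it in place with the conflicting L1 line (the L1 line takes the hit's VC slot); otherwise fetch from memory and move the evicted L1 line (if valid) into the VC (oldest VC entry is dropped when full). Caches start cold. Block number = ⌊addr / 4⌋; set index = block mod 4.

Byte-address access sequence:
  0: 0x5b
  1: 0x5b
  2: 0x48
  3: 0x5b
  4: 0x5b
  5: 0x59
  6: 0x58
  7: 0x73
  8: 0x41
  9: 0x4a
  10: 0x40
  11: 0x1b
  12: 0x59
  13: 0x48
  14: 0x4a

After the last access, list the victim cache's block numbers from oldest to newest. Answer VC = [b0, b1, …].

VC = [6, 28, 22]

#0 0x5b→b22/s2 MISS; vc=[]
#1 0x5b→b22/s2 L1-HIT; vc=[]
#2 0x48→b18/s2 MISS; vc=[22]
#3 0x5b→b22/s2 VC-HIT; vc=[18]
#4 0x5b→b22/s2 L1-HIT; vc=[18]
#5 0x59→b22/s2 L1-HIT; vc=[18]
#6 0x58→b22/s2 L1-HIT; vc=[18]
#7 0x73→b28/s0 MISS; vc=[18]
#8 0x41→b16/s0 MISS; vc=[18,28]
#9 0x4a→b18/s2 VC-HIT; vc=[22,28]
#10 0x40→b16/s0 L1-HIT; vc=[22,28]
#11 0x1b→b6/s2 MISS; vc=[22,28,18]
#12 0x59→b22/s2 VC-HIT; vc=[6,28,18]
#13 0x48→b18/s2 VC-HIT; vc=[6,28,22]
#14 0x4a→b18/s2 L1-HIT; vc=[6,28,22]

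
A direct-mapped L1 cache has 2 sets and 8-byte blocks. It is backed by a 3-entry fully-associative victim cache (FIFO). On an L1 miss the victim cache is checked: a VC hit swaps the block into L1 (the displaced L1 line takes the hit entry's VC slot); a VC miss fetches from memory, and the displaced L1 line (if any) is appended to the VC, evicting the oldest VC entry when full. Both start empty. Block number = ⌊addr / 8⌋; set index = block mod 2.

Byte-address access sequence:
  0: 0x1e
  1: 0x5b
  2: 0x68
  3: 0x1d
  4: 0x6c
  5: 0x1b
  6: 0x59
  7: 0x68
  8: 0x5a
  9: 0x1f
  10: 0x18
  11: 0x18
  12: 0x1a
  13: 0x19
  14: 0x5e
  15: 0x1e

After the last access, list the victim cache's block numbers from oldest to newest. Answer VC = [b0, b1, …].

  [0] addr=0x1e blk=3 s=1: MISS | VC []
  [1] addr=0x5b blk=11 s=1: MISS | VC [3]
  [2] addr=0x68 blk=13 s=1: MISS | VC [3, 11]
  [3] addr=0x1d blk=3 s=1: VC-HIT | VC [13, 11]
  [4] addr=0x6c blk=13 s=1: VC-HIT | VC [3, 11]
  [5] addr=0x1b blk=3 s=1: VC-HIT | VC [13, 11]
  [6] addr=0x59 blk=11 s=1: VC-HIT | VC [13, 3]
  [7] addr=0x68 blk=13 s=1: VC-HIT | VC [11, 3]
  [8] addr=0x5a blk=11 s=1: VC-HIT | VC [13, 3]
  [9] addr=0x1f blk=3 s=1: VC-HIT | VC [13, 11]
  [10] addr=0x18 blk=3 s=1: L1-HIT | VC [13, 11]
  [11] addr=0x18 blk=3 s=1: L1-HIT | VC [13, 11]
  [12] addr=0x1a blk=3 s=1: L1-HIT | VC [13, 11]
  [13] addr=0x19 blk=3 s=1: L1-HIT | VC [13, 11]
  [14] addr=0x5e blk=11 s=1: VC-HIT | VC [13, 3]
  [15] addr=0x1e blk=3 s=1: VC-HIT | VC [13, 11]

VC = [13, 11]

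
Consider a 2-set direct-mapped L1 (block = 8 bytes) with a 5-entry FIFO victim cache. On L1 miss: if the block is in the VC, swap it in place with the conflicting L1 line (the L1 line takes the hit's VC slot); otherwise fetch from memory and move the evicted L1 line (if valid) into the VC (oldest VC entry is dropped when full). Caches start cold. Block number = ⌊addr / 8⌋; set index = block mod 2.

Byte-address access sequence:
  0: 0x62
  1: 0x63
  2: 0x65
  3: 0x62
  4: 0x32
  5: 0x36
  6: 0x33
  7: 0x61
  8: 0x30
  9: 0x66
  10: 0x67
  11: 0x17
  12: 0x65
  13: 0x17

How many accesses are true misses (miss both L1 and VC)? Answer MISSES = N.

MISSES = 3

0: 0x62 (blk 12, set 0) → MISS  vc=[]
1: 0x63 (blk 12, set 0) → L1-HIT  vc=[]
2: 0x65 (blk 12, set 0) → L1-HIT  vc=[]
3: 0x62 (blk 12, set 0) → L1-HIT  vc=[]
4: 0x32 (blk 6, set 0) → MISS  vc=[12]
5: 0x36 (blk 6, set 0) → L1-HIT  vc=[12]
6: 0x33 (blk 6, set 0) → L1-HIT  vc=[12]
7: 0x61 (blk 12, set 0) → VC-HIT  vc=[6]
8: 0x30 (blk 6, set 0) → VC-HIT  vc=[12]
9: 0x66 (blk 12, set 0) → VC-HIT  vc=[6]
10: 0x67 (blk 12, set 0) → L1-HIT  vc=[6]
11: 0x17 (blk 2, set 0) → MISS  vc=[6, 12]
12: 0x65 (blk 12, set 0) → VC-HIT  vc=[6, 2]
13: 0x17 (blk 2, set 0) → VC-HIT  vc=[6, 12]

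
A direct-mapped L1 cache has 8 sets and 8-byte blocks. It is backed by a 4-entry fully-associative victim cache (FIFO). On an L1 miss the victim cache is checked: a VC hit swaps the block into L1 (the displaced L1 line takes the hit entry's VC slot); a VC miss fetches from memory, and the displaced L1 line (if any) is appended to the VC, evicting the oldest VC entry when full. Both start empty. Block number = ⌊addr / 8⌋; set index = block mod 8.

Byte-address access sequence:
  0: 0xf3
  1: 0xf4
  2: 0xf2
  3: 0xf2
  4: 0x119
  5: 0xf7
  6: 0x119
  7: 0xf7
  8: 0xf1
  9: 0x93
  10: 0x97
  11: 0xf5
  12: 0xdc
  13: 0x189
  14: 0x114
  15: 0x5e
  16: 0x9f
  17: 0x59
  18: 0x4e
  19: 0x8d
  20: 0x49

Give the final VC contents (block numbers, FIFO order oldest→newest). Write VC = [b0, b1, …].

#0 0xf3→b30/s6 MISS; vc=[]
#1 0xf4→b30/s6 L1-HIT; vc=[]
#2 0xf2→b30/s6 L1-HIT; vc=[]
#3 0xf2→b30/s6 L1-HIT; vc=[]
#4 0x119→b35/s3 MISS; vc=[]
#5 0xf7→b30/s6 L1-HIT; vc=[]
#6 0x119→b35/s3 L1-HIT; vc=[]
#7 0xf7→b30/s6 L1-HIT; vc=[]
#8 0xf1→b30/s6 L1-HIT; vc=[]
#9 0x93→b18/s2 MISS; vc=[]
#10 0x97→b18/s2 L1-HIT; vc=[]
#11 0xf5→b30/s6 L1-HIT; vc=[]
#12 0xdc→b27/s3 MISS; vc=[35]
#13 0x189→b49/s1 MISS; vc=[35]
#14 0x114→b34/s2 MISS; vc=[35,18]
#15 0x5e→b11/s3 MISS; vc=[35,18,27]
#16 0x9f→b19/s3 MISS; vc=[35,18,27,11]
#17 0x59→b11/s3 VC-HIT; vc=[35,18,27,19]
#18 0x4e→b9/s1 MISS; vc=[18,27,19,49]
#19 0x8d→b17/s1 MISS; vc=[27,19,49,9]
#20 0x49→b9/s1 VC-HIT; vc=[27,19,49,17]

VC = [27, 19, 49, 17]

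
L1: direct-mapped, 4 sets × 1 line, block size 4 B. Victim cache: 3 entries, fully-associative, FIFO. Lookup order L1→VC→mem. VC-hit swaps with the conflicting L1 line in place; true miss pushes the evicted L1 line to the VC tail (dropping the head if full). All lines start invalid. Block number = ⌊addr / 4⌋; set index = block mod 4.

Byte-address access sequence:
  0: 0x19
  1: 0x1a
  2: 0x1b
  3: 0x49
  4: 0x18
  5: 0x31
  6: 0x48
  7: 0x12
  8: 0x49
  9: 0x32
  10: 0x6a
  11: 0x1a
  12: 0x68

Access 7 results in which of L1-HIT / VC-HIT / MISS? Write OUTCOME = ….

OUTCOME = MISS

#0 0x19→b6/s2 MISS; vc=[]
#1 0x1a→b6/s2 L1-HIT; vc=[]
#2 0x1b→b6/s2 L1-HIT; vc=[]
#3 0x49→b18/s2 MISS; vc=[6]
#4 0x18→b6/s2 VC-HIT; vc=[18]
#5 0x31→b12/s0 MISS; vc=[18]
#6 0x48→b18/s2 VC-HIT; vc=[6]
#7 0x12→b4/s0 MISS; vc=[6,12]
#8 0x49→b18/s2 L1-HIT; vc=[6,12]
#9 0x32→b12/s0 VC-HIT; vc=[6,4]
#10 0x6a→b26/s2 MISS; vc=[6,4,18]
#11 0x1a→b6/s2 VC-HIT; vc=[26,4,18]
#12 0x68→b26/s2 VC-HIT; vc=[6,4,18]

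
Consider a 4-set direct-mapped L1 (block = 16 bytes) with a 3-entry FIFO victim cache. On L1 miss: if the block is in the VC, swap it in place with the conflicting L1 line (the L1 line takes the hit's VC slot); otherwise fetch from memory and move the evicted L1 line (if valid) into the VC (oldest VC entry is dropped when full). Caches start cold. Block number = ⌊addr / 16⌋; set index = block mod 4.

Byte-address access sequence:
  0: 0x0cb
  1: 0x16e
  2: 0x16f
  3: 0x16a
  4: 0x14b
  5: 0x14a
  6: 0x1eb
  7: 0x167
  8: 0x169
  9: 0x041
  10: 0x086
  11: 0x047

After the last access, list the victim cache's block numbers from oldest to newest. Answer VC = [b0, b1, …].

VC = [30, 20, 8]

0: 0xcb (blk 12, set 0) → MISS  vc=[]
1: 0x16e (blk 22, set 2) → MISS  vc=[]
2: 0x16f (blk 22, set 2) → L1-HIT  vc=[]
3: 0x16a (blk 22, set 2) → L1-HIT  vc=[]
4: 0x14b (blk 20, set 0) → MISS  vc=[12]
5: 0x14a (blk 20, set 0) → L1-HIT  vc=[12]
6: 0x1eb (blk 30, set 2) → MISS  vc=[12, 22]
7: 0x167 (blk 22, set 2) → VC-HIT  vc=[12, 30]
8: 0x169 (blk 22, set 2) → L1-HIT  vc=[12, 30]
9: 0x41 (blk 4, set 0) → MISS  vc=[12, 30, 20]
10: 0x86 (blk 8, set 0) → MISS  vc=[30, 20, 4]
11: 0x47 (blk 4, set 0) → VC-HIT  vc=[30, 20, 8]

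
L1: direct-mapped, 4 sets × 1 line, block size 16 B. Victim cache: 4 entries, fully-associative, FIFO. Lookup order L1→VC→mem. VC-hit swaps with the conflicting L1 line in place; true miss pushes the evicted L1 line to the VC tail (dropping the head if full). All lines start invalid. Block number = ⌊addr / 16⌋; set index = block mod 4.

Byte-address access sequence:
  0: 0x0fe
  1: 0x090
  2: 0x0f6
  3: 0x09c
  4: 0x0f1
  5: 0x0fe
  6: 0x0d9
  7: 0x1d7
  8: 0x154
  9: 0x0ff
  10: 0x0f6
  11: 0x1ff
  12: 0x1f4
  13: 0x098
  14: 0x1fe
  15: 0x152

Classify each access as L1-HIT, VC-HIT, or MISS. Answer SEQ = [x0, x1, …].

  [0] addr=0xfe blk=15 s=3: MISS | VC []
  [1] addr=0x90 blk=9 s=1: MISS | VC []
  [2] addr=0xf6 blk=15 s=3: L1-HIT | VC []
  [3] addr=0x9c blk=9 s=1: L1-HIT | VC []
  [4] addr=0xf1 blk=15 s=3: L1-HIT | VC []
  [5] addr=0xfe blk=15 s=3: L1-HIT | VC []
  [6] addr=0xd9 blk=13 s=1: MISS | VC [9]
  [7] addr=0x1d7 blk=29 s=1: MISS | VC [9, 13]
  [8] addr=0x154 blk=21 s=1: MISS | VC [9, 13, 29]
  [9] addr=0xff blk=15 s=3: L1-HIT | VC [9, 13, 29]
  [10] addr=0xf6 blk=15 s=3: L1-HIT | VC [9, 13, 29]
  [11] addr=0x1ff blk=31 s=3: MISS | VC [9, 13, 29, 15]
  [12] addr=0x1f4 blk=31 s=3: L1-HIT | VC [9, 13, 29, 15]
  [13] addr=0x98 blk=9 s=1: VC-HIT | VC [21, 13, 29, 15]
  [14] addr=0x1fe blk=31 s=3: L1-HIT | VC [21, 13, 29, 15]
  [15] addr=0x152 blk=21 s=1: VC-HIT | VC [9, 13, 29, 15]

SEQ = [MISS, MISS, L1-HIT, L1-HIT, L1-HIT, L1-HIT, MISS, MISS, MISS, L1-HIT, L1-HIT, MISS, L1-HIT, VC-HIT, L1-HIT, VC-HIT]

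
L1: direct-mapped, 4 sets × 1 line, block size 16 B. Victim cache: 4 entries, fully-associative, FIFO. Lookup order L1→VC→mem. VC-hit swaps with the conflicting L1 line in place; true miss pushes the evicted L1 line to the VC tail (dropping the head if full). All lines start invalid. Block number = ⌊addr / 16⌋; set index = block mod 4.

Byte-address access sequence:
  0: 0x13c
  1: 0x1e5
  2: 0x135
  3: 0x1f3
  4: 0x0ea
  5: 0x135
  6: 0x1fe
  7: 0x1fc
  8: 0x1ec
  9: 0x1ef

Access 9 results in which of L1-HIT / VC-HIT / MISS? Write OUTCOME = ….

0: 0x13c (blk 19, set 3) → MISS  vc=[]
1: 0x1e5 (blk 30, set 2) → MISS  vc=[]
2: 0x135 (blk 19, set 3) → L1-HIT  vc=[]
3: 0x1f3 (blk 31, set 3) → MISS  vc=[19]
4: 0xea (blk 14, set 2) → MISS  vc=[19, 30]
5: 0x135 (blk 19, set 3) → VC-HIT  vc=[31, 30]
6: 0x1fe (blk 31, set 3) → VC-HIT  vc=[19, 30]
7: 0x1fc (blk 31, set 3) → L1-HIT  vc=[19, 30]
8: 0x1ec (blk 30, set 2) → VC-HIT  vc=[19, 14]
9: 0x1ef (blk 30, set 2) → L1-HIT  vc=[19, 14]

OUTCOME = L1-HIT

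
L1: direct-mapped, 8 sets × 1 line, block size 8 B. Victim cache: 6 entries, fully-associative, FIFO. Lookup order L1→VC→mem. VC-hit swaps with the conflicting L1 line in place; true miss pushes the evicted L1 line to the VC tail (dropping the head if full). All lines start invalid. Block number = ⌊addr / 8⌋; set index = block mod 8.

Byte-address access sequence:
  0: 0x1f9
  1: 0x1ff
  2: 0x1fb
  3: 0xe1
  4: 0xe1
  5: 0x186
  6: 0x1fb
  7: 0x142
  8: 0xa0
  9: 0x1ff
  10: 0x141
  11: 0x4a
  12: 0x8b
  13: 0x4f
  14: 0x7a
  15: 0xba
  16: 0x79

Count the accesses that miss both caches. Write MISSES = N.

MISSES = 9

0: 0x1f9 (blk 63, set 7) → MISS  vc=[]
1: 0x1ff (blk 63, set 7) → L1-HIT  vc=[]
2: 0x1fb (blk 63, set 7) → L1-HIT  vc=[]
3: 0xe1 (blk 28, set 4) → MISS  vc=[]
4: 0xe1 (blk 28, set 4) → L1-HIT  vc=[]
5: 0x186 (blk 48, set 0) → MISS  vc=[]
6: 0x1fb (blk 63, set 7) → L1-HIT  vc=[]
7: 0x142 (blk 40, set 0) → MISS  vc=[48]
8: 0xa0 (blk 20, set 4) → MISS  vc=[48, 28]
9: 0x1ff (blk 63, set 7) → L1-HIT  vc=[48, 28]
10: 0x141 (blk 40, set 0) → L1-HIT  vc=[48, 28]
11: 0x4a (blk 9, set 1) → MISS  vc=[48, 28]
12: 0x8b (blk 17, set 1) → MISS  vc=[48, 28, 9]
13: 0x4f (blk 9, set 1) → VC-HIT  vc=[48, 28, 17]
14: 0x7a (blk 15, set 7) → MISS  vc=[48, 28, 17, 63]
15: 0xba (blk 23, set 7) → MISS  vc=[48, 28, 17, 63, 15]
16: 0x79 (blk 15, set 7) → VC-HIT  vc=[48, 28, 17, 63, 23]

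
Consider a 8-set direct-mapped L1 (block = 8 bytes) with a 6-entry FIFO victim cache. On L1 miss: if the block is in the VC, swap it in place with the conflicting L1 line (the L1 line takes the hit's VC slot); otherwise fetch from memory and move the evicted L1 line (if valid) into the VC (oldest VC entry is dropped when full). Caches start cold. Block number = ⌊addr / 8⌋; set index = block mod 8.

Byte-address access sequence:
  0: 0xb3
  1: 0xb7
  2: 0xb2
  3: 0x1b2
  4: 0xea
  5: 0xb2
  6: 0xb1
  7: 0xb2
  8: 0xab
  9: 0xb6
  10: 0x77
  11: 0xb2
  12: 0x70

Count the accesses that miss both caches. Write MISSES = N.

#0 0xb3→b22/s6 MISS; vc=[]
#1 0xb7→b22/s6 L1-HIT; vc=[]
#2 0xb2→b22/s6 L1-HIT; vc=[]
#3 0x1b2→b54/s6 MISS; vc=[22]
#4 0xea→b29/s5 MISS; vc=[22]
#5 0xb2→b22/s6 VC-HIT; vc=[54]
#6 0xb1→b22/s6 L1-HIT; vc=[54]
#7 0xb2→b22/s6 L1-HIT; vc=[54]
#8 0xab→b21/s5 MISS; vc=[54,29]
#9 0xb6→b22/s6 L1-HIT; vc=[54,29]
#10 0x77→b14/s6 MISS; vc=[54,29,22]
#11 0xb2→b22/s6 VC-HIT; vc=[54,29,14]
#12 0x70→b14/s6 VC-HIT; vc=[54,29,22]

MISSES = 5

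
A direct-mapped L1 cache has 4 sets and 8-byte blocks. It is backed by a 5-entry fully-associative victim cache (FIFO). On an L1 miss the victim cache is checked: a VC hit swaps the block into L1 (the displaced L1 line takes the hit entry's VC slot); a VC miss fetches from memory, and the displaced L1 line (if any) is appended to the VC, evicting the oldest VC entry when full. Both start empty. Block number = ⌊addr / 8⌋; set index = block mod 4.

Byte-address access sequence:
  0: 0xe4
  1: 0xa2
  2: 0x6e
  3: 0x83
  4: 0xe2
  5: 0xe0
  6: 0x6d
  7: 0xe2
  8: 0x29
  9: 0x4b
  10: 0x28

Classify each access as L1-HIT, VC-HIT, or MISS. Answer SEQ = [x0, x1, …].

0: 0xe4 (blk 28, set 0) → MISS  vc=[]
1: 0xa2 (blk 20, set 0) → MISS  vc=[28]
2: 0x6e (blk 13, set 1) → MISS  vc=[28]
3: 0x83 (blk 16, set 0) → MISS  vc=[28, 20]
4: 0xe2 (blk 28, set 0) → VC-HIT  vc=[16, 20]
5: 0xe0 (blk 28, set 0) → L1-HIT  vc=[16, 20]
6: 0x6d (blk 13, set 1) → L1-HIT  vc=[16, 20]
7: 0xe2 (blk 28, set 0) → L1-HIT  vc=[16, 20]
8: 0x29 (blk 5, set 1) → MISS  vc=[16, 20, 13]
9: 0x4b (blk 9, set 1) → MISS  vc=[16, 20, 13, 5]
10: 0x28 (blk 5, set 1) → VC-HIT  vc=[16, 20, 13, 9]

SEQ = [MISS, MISS, MISS, MISS, VC-HIT, L1-HIT, L1-HIT, L1-HIT, MISS, MISS, VC-HIT]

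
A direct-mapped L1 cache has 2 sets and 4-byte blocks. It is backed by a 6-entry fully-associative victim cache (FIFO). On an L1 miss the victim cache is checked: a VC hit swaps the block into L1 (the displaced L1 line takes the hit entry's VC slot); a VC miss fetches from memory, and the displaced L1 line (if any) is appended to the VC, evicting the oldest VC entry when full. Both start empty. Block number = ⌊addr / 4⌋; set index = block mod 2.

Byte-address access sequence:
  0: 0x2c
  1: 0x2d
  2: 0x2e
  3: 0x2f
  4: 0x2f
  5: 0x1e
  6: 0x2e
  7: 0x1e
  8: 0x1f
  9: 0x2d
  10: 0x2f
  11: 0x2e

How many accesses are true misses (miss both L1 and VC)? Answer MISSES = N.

#0 0x2c→b11/s1 MISS; vc=[]
#1 0x2d→b11/s1 L1-HIT; vc=[]
#2 0x2e→b11/s1 L1-HIT; vc=[]
#3 0x2f→b11/s1 L1-HIT; vc=[]
#4 0x2f→b11/s1 L1-HIT; vc=[]
#5 0x1e→b7/s1 MISS; vc=[11]
#6 0x2e→b11/s1 VC-HIT; vc=[7]
#7 0x1e→b7/s1 VC-HIT; vc=[11]
#8 0x1f→b7/s1 L1-HIT; vc=[11]
#9 0x2d→b11/s1 VC-HIT; vc=[7]
#10 0x2f→b11/s1 L1-HIT; vc=[7]
#11 0x2e→b11/s1 L1-HIT; vc=[7]

MISSES = 2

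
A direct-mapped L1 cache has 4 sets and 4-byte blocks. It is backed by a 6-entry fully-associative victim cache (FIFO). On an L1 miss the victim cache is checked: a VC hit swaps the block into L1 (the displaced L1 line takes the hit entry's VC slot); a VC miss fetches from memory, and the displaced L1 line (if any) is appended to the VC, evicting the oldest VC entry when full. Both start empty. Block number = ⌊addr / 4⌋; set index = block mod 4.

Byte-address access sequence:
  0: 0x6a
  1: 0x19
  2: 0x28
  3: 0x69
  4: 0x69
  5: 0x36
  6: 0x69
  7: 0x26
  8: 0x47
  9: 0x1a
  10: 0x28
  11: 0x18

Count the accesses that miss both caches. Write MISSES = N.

  [0] addr=0x6a blk=26 s=2: MISS | VC []
  [1] addr=0x19 blk=6 s=2: MISS | VC [26]
  [2] addr=0x28 blk=10 s=2: MISS | VC [26, 6]
  [3] addr=0x69 blk=26 s=2: VC-HIT | VC [10, 6]
  [4] addr=0x69 blk=26 s=2: L1-HIT | VC [10, 6]
  [5] addr=0x36 blk=13 s=1: MISS | VC [10, 6]
  [6] addr=0x69 blk=26 s=2: L1-HIT | VC [10, 6]
  [7] addr=0x26 blk=9 s=1: MISS | VC [10, 6, 13]
  [8] addr=0x47 blk=17 s=1: MISS | VC [10, 6, 13, 9]
  [9] addr=0x1a blk=6 s=2: VC-HIT | VC [10, 26, 13, 9]
  [10] addr=0x28 blk=10 s=2: VC-HIT | VC [6, 26, 13, 9]
  [11] addr=0x18 blk=6 s=2: VC-HIT | VC [10, 26, 13, 9]

MISSES = 6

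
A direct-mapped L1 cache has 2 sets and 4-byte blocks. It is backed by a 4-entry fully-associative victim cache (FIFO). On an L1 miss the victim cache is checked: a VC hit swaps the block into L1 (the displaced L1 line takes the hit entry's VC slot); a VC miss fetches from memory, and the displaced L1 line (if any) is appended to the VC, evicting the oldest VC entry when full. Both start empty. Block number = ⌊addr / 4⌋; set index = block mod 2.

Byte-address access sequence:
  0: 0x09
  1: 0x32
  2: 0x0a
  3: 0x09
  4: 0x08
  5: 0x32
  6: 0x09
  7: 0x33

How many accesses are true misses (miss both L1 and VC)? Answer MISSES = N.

0: 0x9 (blk 2, set 0) → MISS  vc=[]
1: 0x32 (blk 12, set 0) → MISS  vc=[2]
2: 0xa (blk 2, set 0) → VC-HIT  vc=[12]
3: 0x9 (blk 2, set 0) → L1-HIT  vc=[12]
4: 0x8 (blk 2, set 0) → L1-HIT  vc=[12]
5: 0x32 (blk 12, set 0) → VC-HIT  vc=[2]
6: 0x9 (blk 2, set 0) → VC-HIT  vc=[12]
7: 0x33 (blk 12, set 0) → VC-HIT  vc=[2]

MISSES = 2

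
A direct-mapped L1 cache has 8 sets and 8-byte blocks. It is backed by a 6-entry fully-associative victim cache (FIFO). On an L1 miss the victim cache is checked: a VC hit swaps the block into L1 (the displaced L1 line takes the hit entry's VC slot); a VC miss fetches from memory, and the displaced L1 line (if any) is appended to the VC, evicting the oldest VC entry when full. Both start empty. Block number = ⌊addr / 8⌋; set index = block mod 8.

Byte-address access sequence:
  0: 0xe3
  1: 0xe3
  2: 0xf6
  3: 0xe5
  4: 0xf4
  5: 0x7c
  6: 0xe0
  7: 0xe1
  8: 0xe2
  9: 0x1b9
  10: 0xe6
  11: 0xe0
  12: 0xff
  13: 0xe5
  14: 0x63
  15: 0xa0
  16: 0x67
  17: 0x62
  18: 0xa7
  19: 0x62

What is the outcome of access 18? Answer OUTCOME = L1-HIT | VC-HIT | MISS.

OUTCOME = VC-HIT

0: 0xe3 (blk 28, set 4) → MISS  vc=[]
1: 0xe3 (blk 28, set 4) → L1-HIT  vc=[]
2: 0xf6 (blk 30, set 6) → MISS  vc=[]
3: 0xe5 (blk 28, set 4) → L1-HIT  vc=[]
4: 0xf4 (blk 30, set 6) → L1-HIT  vc=[]
5: 0x7c (blk 15, set 7) → MISS  vc=[]
6: 0xe0 (blk 28, set 4) → L1-HIT  vc=[]
7: 0xe1 (blk 28, set 4) → L1-HIT  vc=[]
8: 0xe2 (blk 28, set 4) → L1-HIT  vc=[]
9: 0x1b9 (blk 55, set 7) → MISS  vc=[15]
10: 0xe6 (blk 28, set 4) → L1-HIT  vc=[15]
11: 0xe0 (blk 28, set 4) → L1-HIT  vc=[15]
12: 0xff (blk 31, set 7) → MISS  vc=[15, 55]
13: 0xe5 (blk 28, set 4) → L1-HIT  vc=[15, 55]
14: 0x63 (blk 12, set 4) → MISS  vc=[15, 55, 28]
15: 0xa0 (blk 20, set 4) → MISS  vc=[15, 55, 28, 12]
16: 0x67 (blk 12, set 4) → VC-HIT  vc=[15, 55, 28, 20]
17: 0x62 (blk 12, set 4) → L1-HIT  vc=[15, 55, 28, 20]
18: 0xa7 (blk 20, set 4) → VC-HIT  vc=[15, 55, 28, 12]
19: 0x62 (blk 12, set 4) → VC-HIT  vc=[15, 55, 28, 20]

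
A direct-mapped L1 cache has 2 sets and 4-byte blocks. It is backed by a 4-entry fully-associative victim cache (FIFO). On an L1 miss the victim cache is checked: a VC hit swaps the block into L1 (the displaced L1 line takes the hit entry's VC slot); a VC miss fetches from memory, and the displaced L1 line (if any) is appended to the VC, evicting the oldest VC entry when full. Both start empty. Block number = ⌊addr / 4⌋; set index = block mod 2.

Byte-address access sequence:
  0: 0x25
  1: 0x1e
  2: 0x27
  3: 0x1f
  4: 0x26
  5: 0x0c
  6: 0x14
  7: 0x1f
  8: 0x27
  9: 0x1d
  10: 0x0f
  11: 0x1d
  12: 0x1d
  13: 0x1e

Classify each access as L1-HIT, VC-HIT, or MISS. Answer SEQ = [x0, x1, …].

SEQ = [MISS, MISS, VC-HIT, VC-HIT, VC-HIT, MISS, MISS, VC-HIT, VC-HIT, VC-HIT, VC-HIT, VC-HIT, L1-HIT, L1-HIT]

0: 0x25 (blk 9, set 1) → MISS  vc=[]
1: 0x1e (blk 7, set 1) → MISS  vc=[9]
2: 0x27 (blk 9, set 1) → VC-HIT  vc=[7]
3: 0x1f (blk 7, set 1) → VC-HIT  vc=[9]
4: 0x26 (blk 9, set 1) → VC-HIT  vc=[7]
5: 0xc (blk 3, set 1) → MISS  vc=[7, 9]
6: 0x14 (blk 5, set 1) → MISS  vc=[7, 9, 3]
7: 0x1f (blk 7, set 1) → VC-HIT  vc=[5, 9, 3]
8: 0x27 (blk 9, set 1) → VC-HIT  vc=[5, 7, 3]
9: 0x1d (blk 7, set 1) → VC-HIT  vc=[5, 9, 3]
10: 0xf (blk 3, set 1) → VC-HIT  vc=[5, 9, 7]
11: 0x1d (blk 7, set 1) → VC-HIT  vc=[5, 9, 3]
12: 0x1d (blk 7, set 1) → L1-HIT  vc=[5, 9, 3]
13: 0x1e (blk 7, set 1) → L1-HIT  vc=[5, 9, 3]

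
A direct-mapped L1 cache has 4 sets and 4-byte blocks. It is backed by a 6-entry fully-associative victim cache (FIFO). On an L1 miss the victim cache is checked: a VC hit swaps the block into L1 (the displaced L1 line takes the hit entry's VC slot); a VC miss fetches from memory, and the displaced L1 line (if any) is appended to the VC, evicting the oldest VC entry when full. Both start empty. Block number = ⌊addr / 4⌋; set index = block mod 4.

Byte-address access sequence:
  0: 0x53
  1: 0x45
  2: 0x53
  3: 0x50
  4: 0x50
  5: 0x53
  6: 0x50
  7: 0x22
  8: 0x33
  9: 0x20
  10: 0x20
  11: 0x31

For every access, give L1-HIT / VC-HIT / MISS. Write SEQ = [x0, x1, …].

SEQ = [MISS, MISS, L1-HIT, L1-HIT, L1-HIT, L1-HIT, L1-HIT, MISS, MISS, VC-HIT, L1-HIT, VC-HIT]

  [0] addr=0x53 blk=20 s=0: MISS | VC []
  [1] addr=0x45 blk=17 s=1: MISS | VC []
  [2] addr=0x53 blk=20 s=0: L1-HIT | VC []
  [3] addr=0x50 blk=20 s=0: L1-HIT | VC []
  [4] addr=0x50 blk=20 s=0: L1-HIT | VC []
  [5] addr=0x53 blk=20 s=0: L1-HIT | VC []
  [6] addr=0x50 blk=20 s=0: L1-HIT | VC []
  [7] addr=0x22 blk=8 s=0: MISS | VC [20]
  [8] addr=0x33 blk=12 s=0: MISS | VC [20, 8]
  [9] addr=0x20 blk=8 s=0: VC-HIT | VC [20, 12]
  [10] addr=0x20 blk=8 s=0: L1-HIT | VC [20, 12]
  [11] addr=0x31 blk=12 s=0: VC-HIT | VC [20, 8]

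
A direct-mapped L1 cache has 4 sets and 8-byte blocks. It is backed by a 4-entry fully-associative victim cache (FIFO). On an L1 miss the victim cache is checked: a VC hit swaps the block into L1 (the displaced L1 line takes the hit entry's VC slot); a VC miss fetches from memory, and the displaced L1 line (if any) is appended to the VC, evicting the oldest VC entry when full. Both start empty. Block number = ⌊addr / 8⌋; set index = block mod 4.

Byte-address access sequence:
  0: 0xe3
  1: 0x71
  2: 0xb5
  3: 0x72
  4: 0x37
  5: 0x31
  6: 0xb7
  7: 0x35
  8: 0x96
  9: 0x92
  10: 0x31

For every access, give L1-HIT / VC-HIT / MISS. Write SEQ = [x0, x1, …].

SEQ = [MISS, MISS, MISS, VC-HIT, MISS, L1-HIT, VC-HIT, VC-HIT, MISS, L1-HIT, VC-HIT]

  [0] addr=0xe3 blk=28 s=0: MISS | VC []
  [1] addr=0x71 blk=14 s=2: MISS | VC []
  [2] addr=0xb5 blk=22 s=2: MISS | VC [14]
  [3] addr=0x72 blk=14 s=2: VC-HIT | VC [22]
  [4] addr=0x37 blk=6 s=2: MISS | VC [22, 14]
  [5] addr=0x31 blk=6 s=2: L1-HIT | VC [22, 14]
  [6] addr=0xb7 blk=22 s=2: VC-HIT | VC [6, 14]
  [7] addr=0x35 blk=6 s=2: VC-HIT | VC [22, 14]
  [8] addr=0x96 blk=18 s=2: MISS | VC [22, 14, 6]
  [9] addr=0x92 blk=18 s=2: L1-HIT | VC [22, 14, 6]
  [10] addr=0x31 blk=6 s=2: VC-HIT | VC [22, 14, 18]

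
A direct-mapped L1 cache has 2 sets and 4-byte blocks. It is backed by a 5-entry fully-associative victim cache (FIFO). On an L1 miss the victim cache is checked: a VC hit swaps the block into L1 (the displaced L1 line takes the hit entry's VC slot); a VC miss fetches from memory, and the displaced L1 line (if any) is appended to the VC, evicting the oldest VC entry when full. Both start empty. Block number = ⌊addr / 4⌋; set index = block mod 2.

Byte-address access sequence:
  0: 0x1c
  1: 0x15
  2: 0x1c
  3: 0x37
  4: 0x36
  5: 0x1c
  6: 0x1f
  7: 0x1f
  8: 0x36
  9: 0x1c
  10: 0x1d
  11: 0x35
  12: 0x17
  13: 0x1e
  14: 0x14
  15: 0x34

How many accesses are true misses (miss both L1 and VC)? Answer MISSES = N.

MISSES = 3

0: 0x1c (blk 7, set 1) → MISS  vc=[]
1: 0x15 (blk 5, set 1) → MISS  vc=[7]
2: 0x1c (blk 7, set 1) → VC-HIT  vc=[5]
3: 0x37 (blk 13, set 1) → MISS  vc=[5, 7]
4: 0x36 (blk 13, set 1) → L1-HIT  vc=[5, 7]
5: 0x1c (blk 7, set 1) → VC-HIT  vc=[5, 13]
6: 0x1f (blk 7, set 1) → L1-HIT  vc=[5, 13]
7: 0x1f (blk 7, set 1) → L1-HIT  vc=[5, 13]
8: 0x36 (blk 13, set 1) → VC-HIT  vc=[5, 7]
9: 0x1c (blk 7, set 1) → VC-HIT  vc=[5, 13]
10: 0x1d (blk 7, set 1) → L1-HIT  vc=[5, 13]
11: 0x35 (blk 13, set 1) → VC-HIT  vc=[5, 7]
12: 0x17 (blk 5, set 1) → VC-HIT  vc=[13, 7]
13: 0x1e (blk 7, set 1) → VC-HIT  vc=[13, 5]
14: 0x14 (blk 5, set 1) → VC-HIT  vc=[13, 7]
15: 0x34 (blk 13, set 1) → VC-HIT  vc=[5, 7]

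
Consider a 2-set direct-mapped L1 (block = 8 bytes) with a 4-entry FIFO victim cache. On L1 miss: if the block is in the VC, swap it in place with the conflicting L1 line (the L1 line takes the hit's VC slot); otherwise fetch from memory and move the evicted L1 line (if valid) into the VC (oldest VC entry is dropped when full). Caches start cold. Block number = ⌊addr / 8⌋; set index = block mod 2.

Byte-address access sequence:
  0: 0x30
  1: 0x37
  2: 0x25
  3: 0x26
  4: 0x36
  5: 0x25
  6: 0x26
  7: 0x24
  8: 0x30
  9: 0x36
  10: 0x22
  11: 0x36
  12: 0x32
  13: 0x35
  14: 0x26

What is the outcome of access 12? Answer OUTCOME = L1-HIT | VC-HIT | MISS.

OUTCOME = L1-HIT

#0 0x30→b6/s0 MISS; vc=[]
#1 0x37→b6/s0 L1-HIT; vc=[]
#2 0x25→b4/s0 MISS; vc=[6]
#3 0x26→b4/s0 L1-HIT; vc=[6]
#4 0x36→b6/s0 VC-HIT; vc=[4]
#5 0x25→b4/s0 VC-HIT; vc=[6]
#6 0x26→b4/s0 L1-HIT; vc=[6]
#7 0x24→b4/s0 L1-HIT; vc=[6]
#8 0x30→b6/s0 VC-HIT; vc=[4]
#9 0x36→b6/s0 L1-HIT; vc=[4]
#10 0x22→b4/s0 VC-HIT; vc=[6]
#11 0x36→b6/s0 VC-HIT; vc=[4]
#12 0x32→b6/s0 L1-HIT; vc=[4]
#13 0x35→b6/s0 L1-HIT; vc=[4]
#14 0x26→b4/s0 VC-HIT; vc=[6]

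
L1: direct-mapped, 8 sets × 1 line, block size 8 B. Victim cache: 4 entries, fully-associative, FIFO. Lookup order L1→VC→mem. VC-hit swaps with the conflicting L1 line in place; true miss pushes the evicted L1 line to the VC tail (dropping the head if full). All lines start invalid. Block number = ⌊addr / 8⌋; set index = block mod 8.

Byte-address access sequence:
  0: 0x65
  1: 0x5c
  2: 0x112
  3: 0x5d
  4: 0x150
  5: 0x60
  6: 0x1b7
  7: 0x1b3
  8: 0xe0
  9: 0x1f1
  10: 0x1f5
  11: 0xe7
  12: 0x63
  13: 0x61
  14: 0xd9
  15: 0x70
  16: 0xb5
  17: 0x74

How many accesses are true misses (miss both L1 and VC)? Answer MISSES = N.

0: 0x65 (blk 12, set 4) → MISS  vc=[]
1: 0x5c (blk 11, set 3) → MISS  vc=[]
2: 0x112 (blk 34, set 2) → MISS  vc=[]
3: 0x5d (blk 11, set 3) → L1-HIT  vc=[]
4: 0x150 (blk 42, set 2) → MISS  vc=[34]
5: 0x60 (blk 12, set 4) → L1-HIT  vc=[34]
6: 0x1b7 (blk 54, set 6) → MISS  vc=[34]
7: 0x1b3 (blk 54, set 6) → L1-HIT  vc=[34]
8: 0xe0 (blk 28, set 4) → MISS  vc=[34, 12]
9: 0x1f1 (blk 62, set 6) → MISS  vc=[34, 12, 54]
10: 0x1f5 (blk 62, set 6) → L1-HIT  vc=[34, 12, 54]
11: 0xe7 (blk 28, set 4) → L1-HIT  vc=[34, 12, 54]
12: 0x63 (blk 12, set 4) → VC-HIT  vc=[34, 28, 54]
13: 0x61 (blk 12, set 4) → L1-HIT  vc=[34, 28, 54]
14: 0xd9 (blk 27, set 3) → MISS  vc=[34, 28, 54, 11]
15: 0x70 (blk 14, set 6) → MISS  vc=[28, 54, 11, 62]
16: 0xb5 (blk 22, set 6) → MISS  vc=[54, 11, 62, 14]
17: 0x74 (blk 14, set 6) → VC-HIT  vc=[54, 11, 62, 22]

MISSES = 10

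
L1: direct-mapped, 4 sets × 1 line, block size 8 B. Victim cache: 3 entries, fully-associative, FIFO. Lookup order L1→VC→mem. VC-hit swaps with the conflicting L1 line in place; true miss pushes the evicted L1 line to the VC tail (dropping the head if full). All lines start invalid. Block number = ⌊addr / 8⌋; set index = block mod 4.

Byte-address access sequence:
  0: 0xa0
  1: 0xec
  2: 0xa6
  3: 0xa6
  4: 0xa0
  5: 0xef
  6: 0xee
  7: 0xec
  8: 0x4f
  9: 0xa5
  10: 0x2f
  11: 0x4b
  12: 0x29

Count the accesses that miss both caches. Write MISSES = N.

MISSES = 4

#0 0xa0→b20/s0 MISS; vc=[]
#1 0xec→b29/s1 MISS; vc=[]
#2 0xa6→b20/s0 L1-HIT; vc=[]
#3 0xa6→b20/s0 L1-HIT; vc=[]
#4 0xa0→b20/s0 L1-HIT; vc=[]
#5 0xef→b29/s1 L1-HIT; vc=[]
#6 0xee→b29/s1 L1-HIT; vc=[]
#7 0xec→b29/s1 L1-HIT; vc=[]
#8 0x4f→b9/s1 MISS; vc=[29]
#9 0xa5→b20/s0 L1-HIT; vc=[29]
#10 0x2f→b5/s1 MISS; vc=[29,9]
#11 0x4b→b9/s1 VC-HIT; vc=[29,5]
#12 0x29→b5/s1 VC-HIT; vc=[29,9]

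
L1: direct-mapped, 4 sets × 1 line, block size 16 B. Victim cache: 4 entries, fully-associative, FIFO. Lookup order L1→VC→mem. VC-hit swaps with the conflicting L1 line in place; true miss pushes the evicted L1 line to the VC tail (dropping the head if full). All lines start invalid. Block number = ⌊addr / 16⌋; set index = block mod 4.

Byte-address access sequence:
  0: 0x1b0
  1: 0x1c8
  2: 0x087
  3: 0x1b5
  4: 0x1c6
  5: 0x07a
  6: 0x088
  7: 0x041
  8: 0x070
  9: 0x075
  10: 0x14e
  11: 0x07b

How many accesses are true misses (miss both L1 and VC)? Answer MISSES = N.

  [0] addr=0x1b0 blk=27 s=3: MISS | VC []
  [1] addr=0x1c8 blk=28 s=0: MISS | VC []
  [2] addr=0x87 blk=8 s=0: MISS | VC [28]
  [3] addr=0x1b5 blk=27 s=3: L1-HIT | VC [28]
  [4] addr=0x1c6 blk=28 s=0: VC-HIT | VC [8]
  [5] addr=0x7a blk=7 s=3: MISS | VC [8, 27]
  [6] addr=0x88 blk=8 s=0: VC-HIT | VC [28, 27]
  [7] addr=0x41 blk=4 s=0: MISS | VC [28, 27, 8]
  [8] addr=0x70 blk=7 s=3: L1-HIT | VC [28, 27, 8]
  [9] addr=0x75 blk=7 s=3: L1-HIT | VC [28, 27, 8]
  [10] addr=0x14e blk=20 s=0: MISS | VC [28, 27, 8, 4]
  [11] addr=0x7b blk=7 s=3: L1-HIT | VC [28, 27, 8, 4]

MISSES = 6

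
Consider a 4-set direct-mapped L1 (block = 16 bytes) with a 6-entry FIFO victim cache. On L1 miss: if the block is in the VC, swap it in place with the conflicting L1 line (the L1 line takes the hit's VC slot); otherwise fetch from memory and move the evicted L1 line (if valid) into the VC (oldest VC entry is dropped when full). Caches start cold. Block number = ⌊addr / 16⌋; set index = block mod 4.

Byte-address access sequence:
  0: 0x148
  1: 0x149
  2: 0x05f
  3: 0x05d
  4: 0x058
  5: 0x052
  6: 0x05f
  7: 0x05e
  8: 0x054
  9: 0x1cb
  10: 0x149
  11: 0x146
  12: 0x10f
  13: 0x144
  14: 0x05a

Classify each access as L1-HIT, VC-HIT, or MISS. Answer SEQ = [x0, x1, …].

0: 0x148 (blk 20, set 0) → MISS  vc=[]
1: 0x149 (blk 20, set 0) → L1-HIT  vc=[]
2: 0x5f (blk 5, set 1) → MISS  vc=[]
3: 0x5d (blk 5, set 1) → L1-HIT  vc=[]
4: 0x58 (blk 5, set 1) → L1-HIT  vc=[]
5: 0x52 (blk 5, set 1) → L1-HIT  vc=[]
6: 0x5f (blk 5, set 1) → L1-HIT  vc=[]
7: 0x5e (blk 5, set 1) → L1-HIT  vc=[]
8: 0x54 (blk 5, set 1) → L1-HIT  vc=[]
9: 0x1cb (blk 28, set 0) → MISS  vc=[20]
10: 0x149 (blk 20, set 0) → VC-HIT  vc=[28]
11: 0x146 (blk 20, set 0) → L1-HIT  vc=[28]
12: 0x10f (blk 16, set 0) → MISS  vc=[28, 20]
13: 0x144 (blk 20, set 0) → VC-HIT  vc=[28, 16]
14: 0x5a (blk 5, set 1) → L1-HIT  vc=[28, 16]

SEQ = [MISS, L1-HIT, MISS, L1-HIT, L1-HIT, L1-HIT, L1-HIT, L1-HIT, L1-HIT, MISS, VC-HIT, L1-HIT, MISS, VC-HIT, L1-HIT]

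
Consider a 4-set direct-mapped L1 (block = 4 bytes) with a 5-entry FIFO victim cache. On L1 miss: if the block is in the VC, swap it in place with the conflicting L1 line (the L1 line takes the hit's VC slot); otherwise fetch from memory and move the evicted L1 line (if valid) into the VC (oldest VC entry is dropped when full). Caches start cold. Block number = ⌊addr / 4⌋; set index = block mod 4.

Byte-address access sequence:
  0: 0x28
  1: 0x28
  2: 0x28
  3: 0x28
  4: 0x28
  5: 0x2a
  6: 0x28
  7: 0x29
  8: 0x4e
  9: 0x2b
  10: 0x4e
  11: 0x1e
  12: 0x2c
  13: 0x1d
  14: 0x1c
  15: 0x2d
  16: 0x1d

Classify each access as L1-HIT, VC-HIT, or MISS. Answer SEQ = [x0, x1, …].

SEQ = [MISS, L1-HIT, L1-HIT, L1-HIT, L1-HIT, L1-HIT, L1-HIT, L1-HIT, MISS, L1-HIT, L1-HIT, MISS, MISS, VC-HIT, L1-HIT, VC-HIT, VC-HIT]

#0 0x28→b10/s2 MISS; vc=[]
#1 0x28→b10/s2 L1-HIT; vc=[]
#2 0x28→b10/s2 L1-HIT; vc=[]
#3 0x28→b10/s2 L1-HIT; vc=[]
#4 0x28→b10/s2 L1-HIT; vc=[]
#5 0x2a→b10/s2 L1-HIT; vc=[]
#6 0x28→b10/s2 L1-HIT; vc=[]
#7 0x29→b10/s2 L1-HIT; vc=[]
#8 0x4e→b19/s3 MISS; vc=[]
#9 0x2b→b10/s2 L1-HIT; vc=[]
#10 0x4e→b19/s3 L1-HIT; vc=[]
#11 0x1e→b7/s3 MISS; vc=[19]
#12 0x2c→b11/s3 MISS; vc=[19,7]
#13 0x1d→b7/s3 VC-HIT; vc=[19,11]
#14 0x1c→b7/s3 L1-HIT; vc=[19,11]
#15 0x2d→b11/s3 VC-HIT; vc=[19,7]
#16 0x1d→b7/s3 VC-HIT; vc=[19,11]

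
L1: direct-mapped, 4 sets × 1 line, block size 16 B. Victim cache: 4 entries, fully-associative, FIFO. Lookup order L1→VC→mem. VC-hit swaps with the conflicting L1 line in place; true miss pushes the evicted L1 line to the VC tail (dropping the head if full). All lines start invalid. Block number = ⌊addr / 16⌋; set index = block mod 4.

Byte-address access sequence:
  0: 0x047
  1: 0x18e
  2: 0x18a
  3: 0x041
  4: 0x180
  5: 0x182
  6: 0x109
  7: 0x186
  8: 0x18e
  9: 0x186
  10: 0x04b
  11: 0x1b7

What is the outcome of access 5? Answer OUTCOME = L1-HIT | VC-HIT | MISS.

#0 0x47→b4/s0 MISS; vc=[]
#1 0x18e→b24/s0 MISS; vc=[4]
#2 0x18a→b24/s0 L1-HIT; vc=[4]
#3 0x41→b4/s0 VC-HIT; vc=[24]
#4 0x180→b24/s0 VC-HIT; vc=[4]
#5 0x182→b24/s0 L1-HIT; vc=[4]
#6 0x109→b16/s0 MISS; vc=[4,24]
#7 0x186→b24/s0 VC-HIT; vc=[4,16]
#8 0x18e→b24/s0 L1-HIT; vc=[4,16]
#9 0x186→b24/s0 L1-HIT; vc=[4,16]
#10 0x4b→b4/s0 VC-HIT; vc=[24,16]
#11 0x1b7→b27/s3 MISS; vc=[24,16]

OUTCOME = L1-HIT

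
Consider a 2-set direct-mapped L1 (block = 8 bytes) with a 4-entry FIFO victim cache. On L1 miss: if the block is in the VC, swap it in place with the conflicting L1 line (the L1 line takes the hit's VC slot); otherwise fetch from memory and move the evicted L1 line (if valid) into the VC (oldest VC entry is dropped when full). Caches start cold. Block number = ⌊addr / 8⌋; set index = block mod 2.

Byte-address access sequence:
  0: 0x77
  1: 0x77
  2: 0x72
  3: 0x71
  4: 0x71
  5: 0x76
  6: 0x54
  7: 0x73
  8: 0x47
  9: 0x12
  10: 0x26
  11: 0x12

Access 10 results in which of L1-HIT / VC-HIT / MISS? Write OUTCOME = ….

#0 0x77→b14/s0 MISS; vc=[]
#1 0x77→b14/s0 L1-HIT; vc=[]
#2 0x72→b14/s0 L1-HIT; vc=[]
#3 0x71→b14/s0 L1-HIT; vc=[]
#4 0x71→b14/s0 L1-HIT; vc=[]
#5 0x76→b14/s0 L1-HIT; vc=[]
#6 0x54→b10/s0 MISS; vc=[14]
#7 0x73→b14/s0 VC-HIT; vc=[10]
#8 0x47→b8/s0 MISS; vc=[10,14]
#9 0x12→b2/s0 MISS; vc=[10,14,8]
#10 0x26→b4/s0 MISS; vc=[10,14,8,2]
#11 0x12→b2/s0 VC-HIT; vc=[10,14,8,4]

OUTCOME = MISS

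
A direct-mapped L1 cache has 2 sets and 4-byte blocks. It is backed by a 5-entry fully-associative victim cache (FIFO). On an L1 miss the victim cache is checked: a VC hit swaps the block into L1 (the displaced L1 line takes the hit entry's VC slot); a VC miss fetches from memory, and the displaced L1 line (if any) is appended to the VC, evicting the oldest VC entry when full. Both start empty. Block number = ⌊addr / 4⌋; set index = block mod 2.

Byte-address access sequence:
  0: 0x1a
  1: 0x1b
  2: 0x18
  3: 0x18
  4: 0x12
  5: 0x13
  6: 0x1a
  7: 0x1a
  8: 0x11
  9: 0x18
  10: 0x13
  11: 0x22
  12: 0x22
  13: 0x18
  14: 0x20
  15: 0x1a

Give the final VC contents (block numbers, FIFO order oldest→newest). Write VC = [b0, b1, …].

VC = [8, 4]

  [0] addr=0x1a blk=6 s=0: MISS | VC []
  [1] addr=0x1b blk=6 s=0: L1-HIT | VC []
  [2] addr=0x18 blk=6 s=0: L1-HIT | VC []
  [3] addr=0x18 blk=6 s=0: L1-HIT | VC []
  [4] addr=0x12 blk=4 s=0: MISS | VC [6]
  [5] addr=0x13 blk=4 s=0: L1-HIT | VC [6]
  [6] addr=0x1a blk=6 s=0: VC-HIT | VC [4]
  [7] addr=0x1a blk=6 s=0: L1-HIT | VC [4]
  [8] addr=0x11 blk=4 s=0: VC-HIT | VC [6]
  [9] addr=0x18 blk=6 s=0: VC-HIT | VC [4]
  [10] addr=0x13 blk=4 s=0: VC-HIT | VC [6]
  [11] addr=0x22 blk=8 s=0: MISS | VC [6, 4]
  [12] addr=0x22 blk=8 s=0: L1-HIT | VC [6, 4]
  [13] addr=0x18 blk=6 s=0: VC-HIT | VC [8, 4]
  [14] addr=0x20 blk=8 s=0: VC-HIT | VC [6, 4]
  [15] addr=0x1a blk=6 s=0: VC-HIT | VC [8, 4]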